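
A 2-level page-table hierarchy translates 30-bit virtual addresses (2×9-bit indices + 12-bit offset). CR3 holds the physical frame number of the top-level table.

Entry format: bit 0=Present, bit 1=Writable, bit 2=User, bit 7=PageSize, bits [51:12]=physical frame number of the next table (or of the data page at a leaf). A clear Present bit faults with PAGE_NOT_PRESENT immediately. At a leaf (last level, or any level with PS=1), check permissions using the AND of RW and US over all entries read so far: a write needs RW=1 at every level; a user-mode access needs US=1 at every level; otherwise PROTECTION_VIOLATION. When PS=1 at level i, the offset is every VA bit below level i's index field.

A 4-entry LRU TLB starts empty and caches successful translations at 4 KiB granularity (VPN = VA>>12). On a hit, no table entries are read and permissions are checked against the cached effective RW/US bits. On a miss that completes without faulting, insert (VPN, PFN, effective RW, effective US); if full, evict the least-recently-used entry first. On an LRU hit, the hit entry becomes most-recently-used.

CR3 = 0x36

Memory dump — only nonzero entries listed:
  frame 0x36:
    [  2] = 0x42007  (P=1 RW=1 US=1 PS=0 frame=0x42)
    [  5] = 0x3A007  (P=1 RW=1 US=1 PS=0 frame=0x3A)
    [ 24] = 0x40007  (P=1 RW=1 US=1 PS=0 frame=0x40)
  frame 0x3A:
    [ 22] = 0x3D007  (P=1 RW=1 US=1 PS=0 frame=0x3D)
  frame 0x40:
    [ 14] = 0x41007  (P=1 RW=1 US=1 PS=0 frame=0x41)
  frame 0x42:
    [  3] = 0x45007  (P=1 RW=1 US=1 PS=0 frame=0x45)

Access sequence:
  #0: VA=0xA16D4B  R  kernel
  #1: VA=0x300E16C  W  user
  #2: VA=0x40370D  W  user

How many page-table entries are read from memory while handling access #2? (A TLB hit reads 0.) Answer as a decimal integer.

Walk each access:
#0 VA=0xA16D4B (r,kernel):
  lvl0: tbl 0x36, slot 5 ⇒ 0x3A007 (P1/RW1/US1/PS0)
  lvl1: tbl 0x3A, slot 22 ⇒ 0x3D007 (P1/RW1/US1/PS0)
  ✓ 0x3DD4B  — 2 lookups
#1 VA=0x300E16C (w,user):
  lvl0: tbl 0x36, slot 24 ⇒ 0x40007 (P1/RW1/US1/PS0)
  lvl1: tbl 0x40, slot 14 ⇒ 0x41007 (P1/RW1/US1/PS0)
  ✓ 0x4116C  — 2 lookups
#2 VA=0x40370D (w,user):
  lvl0: tbl 0x36, slot 2 ⇒ 0x42007 (P1/RW1/US1/PS0)
  lvl1: tbl 0x42, slot 3 ⇒ 0x45007 (P1/RW1/US1/PS0)
  ✓ 0x4570D  — 2 lookups

Entries read for #2: 2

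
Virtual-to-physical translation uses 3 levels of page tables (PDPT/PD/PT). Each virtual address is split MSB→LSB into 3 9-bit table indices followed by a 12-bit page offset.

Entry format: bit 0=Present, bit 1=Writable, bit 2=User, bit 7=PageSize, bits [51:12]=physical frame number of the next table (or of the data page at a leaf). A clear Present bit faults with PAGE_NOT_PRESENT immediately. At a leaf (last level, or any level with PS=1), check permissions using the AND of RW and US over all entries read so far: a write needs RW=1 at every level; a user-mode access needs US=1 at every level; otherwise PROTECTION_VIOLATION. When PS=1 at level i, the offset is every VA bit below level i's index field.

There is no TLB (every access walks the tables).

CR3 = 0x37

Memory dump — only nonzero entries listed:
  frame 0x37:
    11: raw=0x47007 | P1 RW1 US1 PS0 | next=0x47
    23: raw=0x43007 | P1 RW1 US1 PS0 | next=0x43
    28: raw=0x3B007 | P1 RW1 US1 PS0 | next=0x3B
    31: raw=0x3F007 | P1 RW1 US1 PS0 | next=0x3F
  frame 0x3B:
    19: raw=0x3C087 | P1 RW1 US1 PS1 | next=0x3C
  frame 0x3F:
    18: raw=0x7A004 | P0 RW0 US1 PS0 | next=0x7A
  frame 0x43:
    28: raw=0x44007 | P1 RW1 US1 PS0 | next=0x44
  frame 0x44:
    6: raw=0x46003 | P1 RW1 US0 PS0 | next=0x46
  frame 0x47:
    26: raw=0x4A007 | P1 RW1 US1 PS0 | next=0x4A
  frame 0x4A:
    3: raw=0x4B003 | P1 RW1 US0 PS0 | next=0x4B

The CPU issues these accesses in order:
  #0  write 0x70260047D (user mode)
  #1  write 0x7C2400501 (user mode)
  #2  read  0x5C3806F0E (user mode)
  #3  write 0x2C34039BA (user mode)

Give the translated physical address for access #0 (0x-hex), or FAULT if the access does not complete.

Trace:
#0 VA=0x70260047D (w,user):
  L0: frame=0x37 idx=28 entry=0x3B007 [P=1 RW=1 US=1 PS=0]
  L1: frame=0x3B idx=19 entry=0x3C087 [P=1 RW=1 US=1 PS=1]
  ⇒ phys 0x3C47D (huge @L1)  [2 reads]
#1 VA=0x7C2400501 (w,user):
  L0: frame=0x37 idx=31 entry=0x3F007 [P=1 RW=1 US=1 PS=0]
  L1: frame=0x3F idx=18 entry=0x7A004 [P=0 RW=0 US=1 PS=0]
  ✗ PAGE_NOT_PRESENT  [2 reads]
#2 VA=0x5C3806F0E (r,user):
  L0: frame=0x37 idx=23 entry=0x43007 [P=1 RW=1 US=1 PS=0]
  L1: frame=0x43 idx=28 entry=0x44007 [P=1 RW=1 US=1 PS=0]
  L2: frame=0x44 idx=6 entry=0x46003 [P=1 RW=1 US=0 PS=0]
  ✗ PROTECTION_VIOLATION  [3 reads]
#3 VA=0x2C34039BA (w,user):
  L0: frame=0x37 idx=11 entry=0x47007 [P=1 RW=1 US=1 PS=0]
  L1: frame=0x47 idx=26 entry=0x4A007 [P=1 RW=1 US=1 PS=0]
  L2: frame=0x4A idx=3 entry=0x4B003 [P=1 RW=1 US=0 PS=0]
  ✗ PROTECTION_VIOLATION  [3 reads]

Access #0 PA: 0x3C47D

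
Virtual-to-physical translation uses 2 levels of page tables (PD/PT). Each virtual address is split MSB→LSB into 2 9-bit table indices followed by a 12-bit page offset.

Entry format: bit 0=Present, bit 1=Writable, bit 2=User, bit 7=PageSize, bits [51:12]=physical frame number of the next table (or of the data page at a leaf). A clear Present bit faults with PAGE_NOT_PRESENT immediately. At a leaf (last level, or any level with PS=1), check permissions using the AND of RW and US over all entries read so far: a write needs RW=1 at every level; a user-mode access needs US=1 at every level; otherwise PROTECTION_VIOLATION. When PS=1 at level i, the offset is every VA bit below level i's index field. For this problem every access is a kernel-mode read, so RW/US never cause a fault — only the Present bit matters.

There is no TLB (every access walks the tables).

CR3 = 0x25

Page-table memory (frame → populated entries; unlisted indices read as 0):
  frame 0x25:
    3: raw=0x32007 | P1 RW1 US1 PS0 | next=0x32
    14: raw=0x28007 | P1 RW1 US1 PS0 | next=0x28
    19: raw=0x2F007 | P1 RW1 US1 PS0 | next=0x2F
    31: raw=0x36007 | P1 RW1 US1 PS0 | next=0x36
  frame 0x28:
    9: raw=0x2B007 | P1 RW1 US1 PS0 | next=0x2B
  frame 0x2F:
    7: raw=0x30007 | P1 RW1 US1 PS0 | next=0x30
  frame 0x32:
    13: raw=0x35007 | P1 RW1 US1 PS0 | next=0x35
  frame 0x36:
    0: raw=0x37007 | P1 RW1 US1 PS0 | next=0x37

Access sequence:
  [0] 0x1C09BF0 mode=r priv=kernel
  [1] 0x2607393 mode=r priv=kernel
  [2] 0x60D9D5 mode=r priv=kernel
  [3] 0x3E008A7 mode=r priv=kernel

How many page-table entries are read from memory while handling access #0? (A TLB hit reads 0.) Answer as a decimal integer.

Per-access translation:
#0 VA=0x1C09BF0 (r,kernel):
  [0] read 0x25 idx=14: raw=0x28007 flags P=1 W=1 U=1 S=0
  [1] read 0x28 idx=9: raw=0x2B007 flags P=1 W=1 U=1 S=0
  ✓ 0x2BBF0  — 2 lookups
#1 VA=0x2607393 (r,kernel):
  [0] read 0x25 idx=19: raw=0x2F007 flags P=1 W=1 U=1 S=0
  [1] read 0x2F idx=7: raw=0x30007 flags P=1 W=1 U=1 S=0
  ✓ 0x30393  — 2 lookups
#2 VA=0x60D9D5 (r,kernel):
  [0] read 0x25 idx=3: raw=0x32007 flags P=1 W=1 U=1 S=0
  [1] read 0x32 idx=13: raw=0x35007 flags P=1 W=1 U=1 S=0
  ✓ 0x359D5  — 2 lookups
#3 VA=0x3E008A7 (r,kernel):
  [0] read 0x25 idx=31: raw=0x36007 flags P=1 W=1 U=1 S=0
  [1] read 0x36 idx=0: raw=0x37007 flags P=1 W=1 U=1 S=0
  ✓ 0x378A7  — 2 lookups

Entries read for #0: 2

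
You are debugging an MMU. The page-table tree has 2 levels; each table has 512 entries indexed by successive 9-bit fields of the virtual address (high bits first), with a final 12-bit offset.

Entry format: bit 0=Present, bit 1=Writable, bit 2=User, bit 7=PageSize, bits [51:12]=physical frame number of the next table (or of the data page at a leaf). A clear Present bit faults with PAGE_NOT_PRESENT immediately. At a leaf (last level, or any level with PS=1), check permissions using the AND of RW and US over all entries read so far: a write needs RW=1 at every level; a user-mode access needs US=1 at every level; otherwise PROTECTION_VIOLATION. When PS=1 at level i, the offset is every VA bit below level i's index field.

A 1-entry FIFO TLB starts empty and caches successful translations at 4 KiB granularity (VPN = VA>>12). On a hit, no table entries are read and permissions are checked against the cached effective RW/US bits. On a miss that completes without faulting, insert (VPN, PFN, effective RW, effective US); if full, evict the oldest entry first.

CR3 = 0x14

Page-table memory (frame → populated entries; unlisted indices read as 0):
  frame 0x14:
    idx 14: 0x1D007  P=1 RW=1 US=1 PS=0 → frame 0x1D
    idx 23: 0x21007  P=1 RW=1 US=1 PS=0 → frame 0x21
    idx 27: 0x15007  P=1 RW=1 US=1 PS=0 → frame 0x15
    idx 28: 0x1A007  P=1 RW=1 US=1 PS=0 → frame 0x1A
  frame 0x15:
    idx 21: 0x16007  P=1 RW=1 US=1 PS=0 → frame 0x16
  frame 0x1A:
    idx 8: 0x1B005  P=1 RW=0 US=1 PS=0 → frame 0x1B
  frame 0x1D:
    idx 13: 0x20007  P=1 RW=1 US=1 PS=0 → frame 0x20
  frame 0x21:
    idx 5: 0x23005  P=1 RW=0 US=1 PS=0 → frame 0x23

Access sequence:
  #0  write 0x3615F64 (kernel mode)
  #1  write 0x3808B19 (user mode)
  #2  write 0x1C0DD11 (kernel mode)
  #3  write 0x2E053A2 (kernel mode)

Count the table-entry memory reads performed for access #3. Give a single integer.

Trace:
#0 VA=0x3615F64 (w,kernel):
  [0] read 0x14 idx=27: raw=0x15007 flags P=1 W=1 U=1 S=0
  [1] read 0x15 idx=21: raw=0x16007 flags P=1 W=1 U=1 S=0
  ✓ 0x16F64  — 2 lookups
#1 VA=0x3808B19 (w,user):
  [0] read 0x14 idx=28: raw=0x1A007 flags P=1 W=1 U=1 S=0
  [1] read 0x1A idx=8: raw=0x1B005 flags P=1 W=0 U=1 S=0
  ⇒ fault: PROTECTION_VIOLATION  — 2 lookups
#2 VA=0x1C0DD11 (w,kernel):
  [0] read 0x14 idx=14: raw=0x1D007 flags P=1 W=1 U=1 S=0
  [1] read 0x1D idx=13: raw=0x20007 flags P=1 W=1 U=1 S=0
  ✓ 0x20D11  — 2 lookups
#3 VA=0x2E053A2 (w,kernel):
  [0] read 0x14 idx=23: raw=0x21007 flags P=1 W=1 U=1 S=0
  [1] read 0x21 idx=5: raw=0x23005 flags P=1 W=0 U=1 S=0
  ⇒ fault: PROTECTION_VIOLATION  — 2 lookups

Entries read for #3: 2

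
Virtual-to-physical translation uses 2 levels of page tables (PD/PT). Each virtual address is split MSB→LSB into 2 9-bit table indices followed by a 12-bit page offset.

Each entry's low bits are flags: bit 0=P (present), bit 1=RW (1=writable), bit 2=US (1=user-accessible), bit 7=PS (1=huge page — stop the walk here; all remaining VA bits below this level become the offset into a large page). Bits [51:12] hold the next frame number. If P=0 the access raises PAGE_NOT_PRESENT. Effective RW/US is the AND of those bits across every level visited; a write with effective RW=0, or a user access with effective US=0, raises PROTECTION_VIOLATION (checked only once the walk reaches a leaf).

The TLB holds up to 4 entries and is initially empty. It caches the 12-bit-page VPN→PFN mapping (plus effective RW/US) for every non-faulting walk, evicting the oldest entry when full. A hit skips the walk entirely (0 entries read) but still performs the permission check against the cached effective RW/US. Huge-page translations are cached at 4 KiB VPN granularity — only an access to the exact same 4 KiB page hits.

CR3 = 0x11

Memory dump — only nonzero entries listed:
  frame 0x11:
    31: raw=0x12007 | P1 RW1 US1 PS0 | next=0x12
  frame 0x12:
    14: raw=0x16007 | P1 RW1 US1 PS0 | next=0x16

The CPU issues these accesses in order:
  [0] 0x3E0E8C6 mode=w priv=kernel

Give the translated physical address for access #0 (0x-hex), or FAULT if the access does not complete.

Walk each access:
#0 VA=0x3E0E8C6 (w,kernel):
  [0] read 0x11 idx=31: raw=0x12007 flags P=1 W=1 U=1 S=0
  [1] read 0x12 idx=14: raw=0x16007 flags P=1 W=1 U=1 S=0
  ✓ 0x168C6  — 2 lookups

Access #0 PA: 0x168C6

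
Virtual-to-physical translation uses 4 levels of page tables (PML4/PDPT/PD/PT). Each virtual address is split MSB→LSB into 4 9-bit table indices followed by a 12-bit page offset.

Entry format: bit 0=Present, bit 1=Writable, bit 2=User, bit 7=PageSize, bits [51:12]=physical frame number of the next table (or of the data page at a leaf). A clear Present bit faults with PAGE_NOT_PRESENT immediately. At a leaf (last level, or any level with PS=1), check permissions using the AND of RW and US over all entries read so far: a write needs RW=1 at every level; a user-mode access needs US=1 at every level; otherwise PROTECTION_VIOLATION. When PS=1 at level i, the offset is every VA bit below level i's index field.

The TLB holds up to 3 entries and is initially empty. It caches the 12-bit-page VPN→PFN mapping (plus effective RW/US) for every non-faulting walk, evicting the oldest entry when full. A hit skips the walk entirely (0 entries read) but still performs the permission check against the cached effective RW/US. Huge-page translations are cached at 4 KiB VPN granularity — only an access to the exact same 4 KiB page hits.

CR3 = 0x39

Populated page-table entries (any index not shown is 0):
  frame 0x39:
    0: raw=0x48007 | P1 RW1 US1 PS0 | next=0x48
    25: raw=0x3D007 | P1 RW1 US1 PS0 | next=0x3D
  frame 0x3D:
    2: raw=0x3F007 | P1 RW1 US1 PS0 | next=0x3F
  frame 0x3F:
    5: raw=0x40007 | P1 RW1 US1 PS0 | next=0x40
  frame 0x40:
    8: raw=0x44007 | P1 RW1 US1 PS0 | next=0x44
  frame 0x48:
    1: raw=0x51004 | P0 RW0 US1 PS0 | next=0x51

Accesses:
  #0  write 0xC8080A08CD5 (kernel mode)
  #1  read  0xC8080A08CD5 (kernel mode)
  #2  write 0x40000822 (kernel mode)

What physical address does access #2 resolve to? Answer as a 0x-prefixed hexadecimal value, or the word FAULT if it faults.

Trace:
#0 VA=0xC8080A08CD5 (w,kernel):
  L0: frame=0x39 idx=25 entry=0x3D007 [P=1 RW=1 US=1 PS=0]
  L1: frame=0x3D idx=2 entry=0x3F007 [P=1 RW=1 US=1 PS=0]
  L2: frame=0x3F idx=5 entry=0x40007 [P=1 RW=1 US=1 PS=0]
  L3: frame=0x40 idx=8 entry=0x44007 [P=1 RW=1 US=1 PS=0]
  ✓ 0x44CD5  — 4 lookups
#1 VA=0xC8080A08CD5 (r,kernel):
  TLB hit vpn=0xC8080A08 → PA=0x44CD5
#2 VA=0x40000822 (w,kernel):
  L0: frame=0x39 idx=0 entry=0x48007 [P=1 RW=1 US=1 PS=0]
  L1: frame=0x48 idx=1 entry=0x51004 [P=0 RW=0 US=1 PS=0]
  ⇒ fault: PAGE_NOT_PRESENT  — 2 lookups

Access #2 PA: FAULT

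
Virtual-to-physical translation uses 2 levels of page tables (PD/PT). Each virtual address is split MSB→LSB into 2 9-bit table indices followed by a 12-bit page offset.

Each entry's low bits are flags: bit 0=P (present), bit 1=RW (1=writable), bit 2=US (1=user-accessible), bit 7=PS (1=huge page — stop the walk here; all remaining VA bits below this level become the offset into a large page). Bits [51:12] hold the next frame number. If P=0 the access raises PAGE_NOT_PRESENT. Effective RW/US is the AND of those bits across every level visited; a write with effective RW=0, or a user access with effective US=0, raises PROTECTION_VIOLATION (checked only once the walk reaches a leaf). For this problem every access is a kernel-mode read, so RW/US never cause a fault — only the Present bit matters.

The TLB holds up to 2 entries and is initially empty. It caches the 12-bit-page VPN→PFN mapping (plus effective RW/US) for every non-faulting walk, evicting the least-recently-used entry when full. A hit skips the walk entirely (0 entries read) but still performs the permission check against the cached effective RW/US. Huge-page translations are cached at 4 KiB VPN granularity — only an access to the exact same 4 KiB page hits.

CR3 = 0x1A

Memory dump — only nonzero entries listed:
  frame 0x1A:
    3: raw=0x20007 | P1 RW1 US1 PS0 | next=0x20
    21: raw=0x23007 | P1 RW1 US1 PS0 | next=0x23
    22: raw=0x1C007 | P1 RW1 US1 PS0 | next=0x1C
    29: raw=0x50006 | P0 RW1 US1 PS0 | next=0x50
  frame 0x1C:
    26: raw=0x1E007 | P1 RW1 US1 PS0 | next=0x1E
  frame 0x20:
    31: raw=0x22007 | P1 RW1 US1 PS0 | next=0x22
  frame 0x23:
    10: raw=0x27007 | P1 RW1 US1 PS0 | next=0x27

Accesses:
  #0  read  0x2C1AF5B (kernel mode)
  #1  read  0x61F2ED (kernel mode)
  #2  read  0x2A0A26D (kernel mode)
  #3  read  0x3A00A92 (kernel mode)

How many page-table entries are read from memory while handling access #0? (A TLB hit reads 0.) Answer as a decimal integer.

Per-access translation:
#0 VA=0x2C1AF5B (r,kernel):
  L0: frame=0x1A idx=22 entry=0x1C007 [P=1 RW=1 US=1 PS=0]
  L1: frame=0x1C idx=26 entry=0x1E007 [P=1 RW=1 US=1 PS=0]
  ⇒ phys 0x1EF5B  [2 reads]
#1 VA=0x61F2ED (r,kernel):
  L0: frame=0x1A idx=3 entry=0x20007 [P=1 RW=1 US=1 PS=0]
  L1: frame=0x20 idx=31 entry=0x22007 [P=1 RW=1 US=1 PS=0]
  ⇒ phys 0x222ED  [2 reads]
#2 VA=0x2A0A26D (r,kernel):
  L0: frame=0x1A idx=21 entry=0x23007 [P=1 RW=1 US=1 PS=0]
  L1: frame=0x23 idx=10 entry=0x27007 [P=1 RW=1 US=1 PS=0]
  ⇒ phys 0x2726D  [2 reads]
#3 VA=0x3A00A92 (r,kernel):
  L0: frame=0x1A idx=29 entry=0x50006 [P=0 RW=1 US=1 PS=0]
  ✗ PAGE_NOT_PRESENT  [1 reads]

Entries read for #0: 2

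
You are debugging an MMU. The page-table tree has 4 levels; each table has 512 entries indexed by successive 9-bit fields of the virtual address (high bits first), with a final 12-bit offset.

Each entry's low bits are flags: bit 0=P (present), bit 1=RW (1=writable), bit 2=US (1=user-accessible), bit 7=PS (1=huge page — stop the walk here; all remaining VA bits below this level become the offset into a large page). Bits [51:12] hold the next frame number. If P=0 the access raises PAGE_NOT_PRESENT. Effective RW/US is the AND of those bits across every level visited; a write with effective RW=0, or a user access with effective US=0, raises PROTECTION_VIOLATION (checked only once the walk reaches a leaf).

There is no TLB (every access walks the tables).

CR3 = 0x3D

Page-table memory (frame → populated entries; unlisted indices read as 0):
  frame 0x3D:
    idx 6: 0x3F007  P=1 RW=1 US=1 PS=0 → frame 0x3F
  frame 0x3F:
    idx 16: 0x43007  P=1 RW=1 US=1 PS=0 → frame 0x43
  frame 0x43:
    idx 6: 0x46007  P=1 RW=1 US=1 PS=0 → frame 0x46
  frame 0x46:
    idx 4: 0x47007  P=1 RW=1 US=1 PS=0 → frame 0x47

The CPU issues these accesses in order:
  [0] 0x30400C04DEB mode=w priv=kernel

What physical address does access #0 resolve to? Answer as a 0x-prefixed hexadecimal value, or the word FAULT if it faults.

Per-access translation:
#0 VA=0x30400C04DEB (w,kernel):
  [0] read 0x3D idx=6: raw=0x3F007 flags P=1 W=1 U=1 S=0
  [1] read 0x3F idx=16: raw=0x43007 flags P=1 W=1 U=1 S=0
  [2] read 0x43 idx=6: raw=0x46007 flags P=1 W=1 U=1 S=0
  [3] read 0x46 idx=4: raw=0x47007 flags P=1 W=1 U=1 S=0
  → PA=0x47DEB  (4 entries read)

Access #0 PA: 0x47DEB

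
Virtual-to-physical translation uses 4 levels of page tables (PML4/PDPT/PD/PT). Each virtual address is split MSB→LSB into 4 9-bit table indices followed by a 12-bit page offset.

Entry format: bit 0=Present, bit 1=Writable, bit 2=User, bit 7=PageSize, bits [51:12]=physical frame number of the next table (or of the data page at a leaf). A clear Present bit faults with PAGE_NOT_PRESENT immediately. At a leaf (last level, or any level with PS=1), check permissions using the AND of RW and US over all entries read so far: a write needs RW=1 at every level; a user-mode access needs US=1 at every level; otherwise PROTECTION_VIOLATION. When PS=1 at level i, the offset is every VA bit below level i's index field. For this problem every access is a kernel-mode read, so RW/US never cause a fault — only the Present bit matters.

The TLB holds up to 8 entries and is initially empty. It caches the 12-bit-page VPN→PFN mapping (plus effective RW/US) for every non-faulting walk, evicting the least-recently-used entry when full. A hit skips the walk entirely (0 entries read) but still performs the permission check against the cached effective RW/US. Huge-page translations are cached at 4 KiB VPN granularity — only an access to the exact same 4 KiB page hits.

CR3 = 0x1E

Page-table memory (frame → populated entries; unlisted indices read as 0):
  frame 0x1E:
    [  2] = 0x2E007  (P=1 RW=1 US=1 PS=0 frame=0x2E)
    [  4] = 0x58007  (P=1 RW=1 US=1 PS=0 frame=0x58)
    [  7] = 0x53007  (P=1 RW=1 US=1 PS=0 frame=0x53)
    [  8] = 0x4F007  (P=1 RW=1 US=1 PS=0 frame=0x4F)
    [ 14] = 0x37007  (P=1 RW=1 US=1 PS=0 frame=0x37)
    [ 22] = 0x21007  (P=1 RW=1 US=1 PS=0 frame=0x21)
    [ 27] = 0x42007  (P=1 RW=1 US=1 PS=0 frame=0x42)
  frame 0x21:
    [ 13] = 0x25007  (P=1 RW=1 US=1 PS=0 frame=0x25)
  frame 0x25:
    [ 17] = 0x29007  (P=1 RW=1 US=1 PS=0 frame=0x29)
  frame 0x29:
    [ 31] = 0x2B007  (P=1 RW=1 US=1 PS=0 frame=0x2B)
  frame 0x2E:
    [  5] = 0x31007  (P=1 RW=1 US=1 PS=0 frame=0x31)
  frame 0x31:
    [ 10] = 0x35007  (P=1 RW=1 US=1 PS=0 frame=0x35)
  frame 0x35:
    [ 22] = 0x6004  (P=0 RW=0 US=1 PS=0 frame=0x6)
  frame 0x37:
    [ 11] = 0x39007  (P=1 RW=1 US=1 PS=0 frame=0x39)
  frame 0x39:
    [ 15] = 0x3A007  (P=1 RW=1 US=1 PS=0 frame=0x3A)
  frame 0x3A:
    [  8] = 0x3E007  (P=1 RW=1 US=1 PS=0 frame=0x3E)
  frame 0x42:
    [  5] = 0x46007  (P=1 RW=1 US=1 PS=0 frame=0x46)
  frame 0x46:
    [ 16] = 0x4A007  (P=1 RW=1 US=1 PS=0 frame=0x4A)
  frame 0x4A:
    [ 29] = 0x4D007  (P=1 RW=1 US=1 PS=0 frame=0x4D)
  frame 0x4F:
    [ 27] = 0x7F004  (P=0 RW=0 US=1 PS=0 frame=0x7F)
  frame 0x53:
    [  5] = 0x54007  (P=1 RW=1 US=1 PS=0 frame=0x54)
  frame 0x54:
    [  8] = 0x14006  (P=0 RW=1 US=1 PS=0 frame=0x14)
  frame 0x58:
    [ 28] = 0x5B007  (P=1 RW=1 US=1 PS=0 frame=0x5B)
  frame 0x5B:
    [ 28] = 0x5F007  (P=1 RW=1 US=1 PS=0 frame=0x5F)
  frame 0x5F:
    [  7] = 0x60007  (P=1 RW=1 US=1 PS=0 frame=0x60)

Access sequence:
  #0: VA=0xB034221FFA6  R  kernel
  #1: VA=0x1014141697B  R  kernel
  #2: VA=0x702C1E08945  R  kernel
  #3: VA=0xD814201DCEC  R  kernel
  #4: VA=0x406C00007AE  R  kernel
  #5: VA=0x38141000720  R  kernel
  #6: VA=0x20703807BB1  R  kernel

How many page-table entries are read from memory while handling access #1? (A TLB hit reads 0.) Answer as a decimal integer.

Trace:
#0 VA=0xB034221FFA6 (r,kernel):
  L0 @0x1E[22] → 0x21007  P=1,RW=1,US=1,PS=0
  L1 @0x21[13] → 0x25007  P=1,RW=1,US=1,PS=0
  L2 @0x25[17] → 0x29007  P=1,RW=1,US=1,PS=0
  L3 @0x29[31] → 0x2B007  P=1,RW=1,US=1,PS=0
  ⇒ phys 0x2BFA6  [4 reads]
#1 VA=0x1014141697B (r,kernel):
  L0 @0x1E[2] → 0x2E007  P=1,RW=1,US=1,PS=0
  L1 @0x2E[5] → 0x31007  P=1,RW=1,US=1,PS=0
  L2 @0x31[10] → 0x35007  P=1,RW=1,US=1,PS=0
  L3 @0x35[22] → 0x6004  P=0,RW=0,US=1,PS=0
  → PAGE_NOT_PRESENT  (4 entries read)
#2 VA=0x702C1E08945 (r,kernel):
  L0 @0x1E[14] → 0x37007  P=1,RW=1,US=1,PS=0
  L1 @0x37[11] → 0x39007  P=1,RW=1,US=1,PS=0
  L2 @0x39[15] → 0x3A007  P=1,RW=1,US=1,PS=0
  L3 @0x3A[8] → 0x3E007  P=1,RW=1,US=1,PS=0
  ⇒ phys 0x3E945  [4 reads]
#3 VA=0xD814201DCEC (r,kernel):
  L0 @0x1E[27] → 0x42007  P=1,RW=1,US=1,PS=0
  L1 @0x42[5] → 0x46007  P=1,RW=1,US=1,PS=0
  L2 @0x46[16] → 0x4A007  P=1,RW=1,US=1,PS=0
  L3 @0x4A[29] → 0x4D007  P=1,RW=1,US=1,PS=0
  ⇒ phys 0x4DCEC  [4 reads]
#4 VA=0x406C00007AE (r,kernel):
  L0 @0x1E[8] → 0x4F007  P=1,RW=1,US=1,PS=0
  L1 @0x4F[27] → 0x7F004  P=0,RW=0,US=1,PS=0
  → PAGE_NOT_PRESENT  (2 entries read)
#5 VA=0x38141000720 (r,kernel):
  L0 @0x1E[7] → 0x53007  P=1,RW=1,US=1,PS=0
  L1 @0x53[5] → 0x54007  P=1,RW=1,US=1,PS=0
  L2 @0x54[8] → 0x14006  P=0,RW=1,US=1,PS=0
  → PAGE_NOT_PRESENT  (3 entries read)
#6 VA=0x20703807BB1 (r,kernel):
  L0 @0x1E[4] → 0x58007  P=1,RW=1,US=1,PS=0
  L1 @0x58[28] → 0x5B007  P=1,RW=1,US=1,PS=0
  L2 @0x5B[28] → 0x5F007  P=1,RW=1,US=1,PS=0
  L3 @0x5F[7] → 0x60007  P=1,RW=1,US=1,PS=0
  ⇒ phys 0x60BB1  [4 reads]

Entries read for #1: 4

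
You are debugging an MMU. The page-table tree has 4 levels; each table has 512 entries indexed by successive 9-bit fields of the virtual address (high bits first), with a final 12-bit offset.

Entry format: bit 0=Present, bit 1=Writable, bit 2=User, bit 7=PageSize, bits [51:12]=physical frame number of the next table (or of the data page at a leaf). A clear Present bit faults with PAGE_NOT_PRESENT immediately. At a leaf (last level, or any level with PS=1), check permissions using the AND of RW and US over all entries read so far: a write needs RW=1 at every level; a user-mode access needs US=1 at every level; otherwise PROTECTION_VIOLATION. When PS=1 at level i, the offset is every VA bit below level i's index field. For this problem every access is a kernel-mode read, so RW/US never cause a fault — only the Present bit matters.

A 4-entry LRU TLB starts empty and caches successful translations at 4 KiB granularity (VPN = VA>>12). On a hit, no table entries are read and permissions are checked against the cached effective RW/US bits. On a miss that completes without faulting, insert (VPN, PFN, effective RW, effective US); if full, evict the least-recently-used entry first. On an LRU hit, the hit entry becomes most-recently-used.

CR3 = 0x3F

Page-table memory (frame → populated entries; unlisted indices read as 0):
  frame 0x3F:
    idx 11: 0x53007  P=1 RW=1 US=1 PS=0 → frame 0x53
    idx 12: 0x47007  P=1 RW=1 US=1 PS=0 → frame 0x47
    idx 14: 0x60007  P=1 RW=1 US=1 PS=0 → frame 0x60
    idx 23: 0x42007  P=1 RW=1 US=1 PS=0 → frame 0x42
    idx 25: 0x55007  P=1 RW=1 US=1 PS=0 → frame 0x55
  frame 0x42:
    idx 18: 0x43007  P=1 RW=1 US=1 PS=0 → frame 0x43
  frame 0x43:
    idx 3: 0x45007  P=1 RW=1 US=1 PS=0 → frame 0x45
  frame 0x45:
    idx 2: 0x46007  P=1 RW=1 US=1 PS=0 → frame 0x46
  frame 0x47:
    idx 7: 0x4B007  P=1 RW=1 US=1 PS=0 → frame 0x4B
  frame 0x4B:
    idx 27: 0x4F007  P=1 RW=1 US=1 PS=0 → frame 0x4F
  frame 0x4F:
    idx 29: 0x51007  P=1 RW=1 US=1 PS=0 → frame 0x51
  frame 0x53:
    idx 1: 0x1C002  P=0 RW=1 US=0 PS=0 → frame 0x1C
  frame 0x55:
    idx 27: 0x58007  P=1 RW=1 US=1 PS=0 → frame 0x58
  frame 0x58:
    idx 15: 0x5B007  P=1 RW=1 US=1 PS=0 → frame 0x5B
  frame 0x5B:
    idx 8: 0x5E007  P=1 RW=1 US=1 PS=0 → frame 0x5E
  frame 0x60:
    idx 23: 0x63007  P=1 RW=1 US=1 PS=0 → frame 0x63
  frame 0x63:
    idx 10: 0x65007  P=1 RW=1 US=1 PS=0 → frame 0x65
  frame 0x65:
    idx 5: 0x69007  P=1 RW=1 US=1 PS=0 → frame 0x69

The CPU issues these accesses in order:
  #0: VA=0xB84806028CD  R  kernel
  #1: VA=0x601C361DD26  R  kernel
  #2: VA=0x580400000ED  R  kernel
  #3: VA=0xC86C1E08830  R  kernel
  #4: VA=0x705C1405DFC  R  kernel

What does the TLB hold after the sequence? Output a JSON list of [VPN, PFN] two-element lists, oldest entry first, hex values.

Walk each access:
#0 VA=0xB84806028CD (r,kernel):
  lvl0: tbl 0x3F, slot 23 ⇒ 0x42007 (P1/RW1/US1/PS0)
  lvl1: tbl 0x42, slot 18 ⇒ 0x43007 (P1/RW1/US1/PS0)
  lvl2: tbl 0x43, slot 3 ⇒ 0x45007 (P1/RW1/US1/PS0)
  lvl3: tbl 0x45, slot 2 ⇒ 0x46007 (P1/RW1/US1/PS0)
  ✓ 0x468CD  — 4 lookups
#1 VA=0x601C361DD26 (r,kernel):
  lvl0: tbl 0x3F, slot 12 ⇒ 0x47007 (P1/RW1/US1/PS0)
  lvl1: tbl 0x47, slot 7 ⇒ 0x4B007 (P1/RW1/US1/PS0)
  lvl2: tbl 0x4B, slot 27 ⇒ 0x4F007 (P1/RW1/US1/PS0)
  lvl3: tbl 0x4F, slot 29 ⇒ 0x51007 (P1/RW1/US1/PS0)
  ✓ 0x51D26  — 4 lookups
#2 VA=0x580400000ED (r,kernel):
  lvl0: tbl 0x3F, slot 11 ⇒ 0x53007 (P1/RW1/US1/PS0)
  lvl1: tbl 0x53, slot 1 ⇒ 0x1C002 (P0/RW1/US0/PS0)
  ✗ PAGE_NOT_PRESENT  [2 reads]
#3 VA=0xC86C1E08830 (r,kernel):
  lvl0: tbl 0x3F, slot 25 ⇒ 0x55007 (P1/RW1/US1/PS0)
  lvl1: tbl 0x55, slot 27 ⇒ 0x58007 (P1/RW1/US1/PS0)
  lvl2: tbl 0x58, slot 15 ⇒ 0x5B007 (P1/RW1/US1/PS0)
  lvl3: tbl 0x5B, slot 8 ⇒ 0x5E007 (P1/RW1/US1/PS0)
  ✓ 0x5E830  — 4 lookups
#4 VA=0x705C1405DFC (r,kernel):
  lvl0: tbl 0x3F, slot 14 ⇒ 0x60007 (P1/RW1/US1/PS0)
  lvl1: tbl 0x60, slot 23 ⇒ 0x63007 (P1/RW1/US1/PS0)
  lvl2: tbl 0x63, slot 10 ⇒ 0x65007 (P1/RW1/US1/PS0)
  lvl3: tbl 0x65, slot 5 ⇒ 0x69007 (P1/RW1/US1/PS0)
  ✓ 0x69DFC  — 4 lookups

TLB: [["0xB8480602", "0x46"], ["0x601C361D", "0x51"], ["0xC86C1E08", "0x5E"], ["0x705C1405", "0x69"]]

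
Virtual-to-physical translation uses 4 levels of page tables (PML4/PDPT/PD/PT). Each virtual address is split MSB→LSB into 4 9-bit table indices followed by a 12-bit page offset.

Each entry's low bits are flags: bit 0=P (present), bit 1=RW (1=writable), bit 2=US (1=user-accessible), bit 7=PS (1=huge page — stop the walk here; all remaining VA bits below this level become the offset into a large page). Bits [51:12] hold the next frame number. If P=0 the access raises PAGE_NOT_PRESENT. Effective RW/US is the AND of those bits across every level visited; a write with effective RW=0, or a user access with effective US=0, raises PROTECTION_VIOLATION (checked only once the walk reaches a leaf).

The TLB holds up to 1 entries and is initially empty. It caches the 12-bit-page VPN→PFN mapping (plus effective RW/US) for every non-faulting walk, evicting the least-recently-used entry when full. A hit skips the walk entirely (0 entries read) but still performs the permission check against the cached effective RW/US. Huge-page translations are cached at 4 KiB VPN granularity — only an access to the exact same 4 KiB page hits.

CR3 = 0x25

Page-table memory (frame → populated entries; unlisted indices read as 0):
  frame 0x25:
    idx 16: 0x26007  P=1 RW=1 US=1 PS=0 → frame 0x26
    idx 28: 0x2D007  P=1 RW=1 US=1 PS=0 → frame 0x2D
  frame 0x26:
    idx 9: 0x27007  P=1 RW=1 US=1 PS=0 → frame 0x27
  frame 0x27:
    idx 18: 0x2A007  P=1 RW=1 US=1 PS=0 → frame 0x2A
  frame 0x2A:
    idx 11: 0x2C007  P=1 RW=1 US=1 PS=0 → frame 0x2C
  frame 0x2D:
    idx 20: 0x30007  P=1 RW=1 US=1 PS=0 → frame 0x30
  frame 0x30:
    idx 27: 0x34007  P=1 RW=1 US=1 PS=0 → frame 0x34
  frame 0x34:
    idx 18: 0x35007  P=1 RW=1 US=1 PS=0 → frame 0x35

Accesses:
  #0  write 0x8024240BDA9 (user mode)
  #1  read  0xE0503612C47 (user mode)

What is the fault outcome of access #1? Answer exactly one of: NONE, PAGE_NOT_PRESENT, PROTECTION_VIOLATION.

Trace:
#0 VA=0x8024240BDA9 (w,user):
  [0] read 0x25 idx=16: raw=0x26007 flags P=1 W=1 U=1 S=0
  [1] read 0x26 idx=9: raw=0x27007 flags P=1 W=1 U=1 S=0
  [2] read 0x27 idx=18: raw=0x2A007 flags P=1 W=1 U=1 S=0
  [3] read 0x2A idx=11: raw=0x2C007 flags P=1 W=1 U=1 S=0
  → PA=0x2CDA9  (4 entries read)
#1 VA=0xE0503612C47 (r,user):
  [0] read 0x25 idx=28: raw=0x2D007 flags P=1 W=1 U=1 S=0
  [1] read 0x2D idx=20: raw=0x30007 flags P=1 W=1 U=1 S=0
  [2] read 0x30 idx=27: raw=0x34007 flags P=1 W=1 U=1 S=0
  [3] read 0x34 idx=18: raw=0x35007 flags P=1 W=1 U=1 S=0
  → PA=0x35C47  (4 entries read)

Access #1 fault: NONE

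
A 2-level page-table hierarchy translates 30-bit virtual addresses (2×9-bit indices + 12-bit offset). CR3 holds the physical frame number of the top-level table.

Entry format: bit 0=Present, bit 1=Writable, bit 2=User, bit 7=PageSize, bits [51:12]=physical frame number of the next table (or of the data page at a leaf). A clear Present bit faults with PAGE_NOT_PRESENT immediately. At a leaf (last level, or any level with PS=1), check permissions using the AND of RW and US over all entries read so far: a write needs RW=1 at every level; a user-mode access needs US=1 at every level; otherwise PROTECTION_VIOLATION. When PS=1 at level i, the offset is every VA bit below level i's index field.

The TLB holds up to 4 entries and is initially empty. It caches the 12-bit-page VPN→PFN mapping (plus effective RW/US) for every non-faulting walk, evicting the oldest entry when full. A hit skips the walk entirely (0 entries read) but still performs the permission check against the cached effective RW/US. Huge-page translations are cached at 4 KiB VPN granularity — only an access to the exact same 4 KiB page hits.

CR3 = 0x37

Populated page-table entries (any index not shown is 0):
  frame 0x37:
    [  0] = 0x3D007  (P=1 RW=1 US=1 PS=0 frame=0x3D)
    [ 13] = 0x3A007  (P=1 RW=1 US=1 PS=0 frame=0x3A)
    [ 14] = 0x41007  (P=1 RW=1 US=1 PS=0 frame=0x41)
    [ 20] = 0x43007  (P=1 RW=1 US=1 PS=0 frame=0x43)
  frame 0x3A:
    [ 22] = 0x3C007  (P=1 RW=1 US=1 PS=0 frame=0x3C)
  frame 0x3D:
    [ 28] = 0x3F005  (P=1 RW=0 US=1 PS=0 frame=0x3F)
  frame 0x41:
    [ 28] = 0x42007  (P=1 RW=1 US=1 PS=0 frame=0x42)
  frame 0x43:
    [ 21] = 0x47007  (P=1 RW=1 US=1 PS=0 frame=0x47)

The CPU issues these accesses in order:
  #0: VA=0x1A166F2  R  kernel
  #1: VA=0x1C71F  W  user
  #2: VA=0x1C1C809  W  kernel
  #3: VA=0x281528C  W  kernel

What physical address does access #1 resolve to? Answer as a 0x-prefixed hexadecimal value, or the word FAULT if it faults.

Per-access translation:
#0 VA=0x1A166F2 (r,kernel):
  [0] read 0x37 idx=13: raw=0x3A007 flags P=1 W=1 U=1 S=0
  [1] read 0x3A idx=22: raw=0x3C007 flags P=1 W=1 U=1 S=0
  ⇒ phys 0x3C6F2  [2 reads]
#1 VA=0x1C71F (w,user):
  [0] read 0x37 idx=0: raw=0x3D007 flags P=1 W=1 U=1 S=0
  [1] read 0x3D idx=28: raw=0x3F005 flags P=1 W=0 U=1 S=0
  ✗ PROTECTION_VIOLATION  [2 reads]
#2 VA=0x1C1C809 (w,kernel):
  [0] read 0x37 idx=14: raw=0x41007 flags P=1 W=1 U=1 S=0
  [1] read 0x41 idx=28: raw=0x42007 flags P=1 W=1 U=1 S=0
  ⇒ phys 0x42809  [2 reads]
#3 VA=0x281528C (w,kernel):
  [0] read 0x37 idx=20: raw=0x43007 flags P=1 W=1 U=1 S=0
  [1] read 0x43 idx=21: raw=0x47007 flags P=1 W=1 U=1 S=0
  ⇒ phys 0x4728C  [2 reads]

Access #1 PA: FAULT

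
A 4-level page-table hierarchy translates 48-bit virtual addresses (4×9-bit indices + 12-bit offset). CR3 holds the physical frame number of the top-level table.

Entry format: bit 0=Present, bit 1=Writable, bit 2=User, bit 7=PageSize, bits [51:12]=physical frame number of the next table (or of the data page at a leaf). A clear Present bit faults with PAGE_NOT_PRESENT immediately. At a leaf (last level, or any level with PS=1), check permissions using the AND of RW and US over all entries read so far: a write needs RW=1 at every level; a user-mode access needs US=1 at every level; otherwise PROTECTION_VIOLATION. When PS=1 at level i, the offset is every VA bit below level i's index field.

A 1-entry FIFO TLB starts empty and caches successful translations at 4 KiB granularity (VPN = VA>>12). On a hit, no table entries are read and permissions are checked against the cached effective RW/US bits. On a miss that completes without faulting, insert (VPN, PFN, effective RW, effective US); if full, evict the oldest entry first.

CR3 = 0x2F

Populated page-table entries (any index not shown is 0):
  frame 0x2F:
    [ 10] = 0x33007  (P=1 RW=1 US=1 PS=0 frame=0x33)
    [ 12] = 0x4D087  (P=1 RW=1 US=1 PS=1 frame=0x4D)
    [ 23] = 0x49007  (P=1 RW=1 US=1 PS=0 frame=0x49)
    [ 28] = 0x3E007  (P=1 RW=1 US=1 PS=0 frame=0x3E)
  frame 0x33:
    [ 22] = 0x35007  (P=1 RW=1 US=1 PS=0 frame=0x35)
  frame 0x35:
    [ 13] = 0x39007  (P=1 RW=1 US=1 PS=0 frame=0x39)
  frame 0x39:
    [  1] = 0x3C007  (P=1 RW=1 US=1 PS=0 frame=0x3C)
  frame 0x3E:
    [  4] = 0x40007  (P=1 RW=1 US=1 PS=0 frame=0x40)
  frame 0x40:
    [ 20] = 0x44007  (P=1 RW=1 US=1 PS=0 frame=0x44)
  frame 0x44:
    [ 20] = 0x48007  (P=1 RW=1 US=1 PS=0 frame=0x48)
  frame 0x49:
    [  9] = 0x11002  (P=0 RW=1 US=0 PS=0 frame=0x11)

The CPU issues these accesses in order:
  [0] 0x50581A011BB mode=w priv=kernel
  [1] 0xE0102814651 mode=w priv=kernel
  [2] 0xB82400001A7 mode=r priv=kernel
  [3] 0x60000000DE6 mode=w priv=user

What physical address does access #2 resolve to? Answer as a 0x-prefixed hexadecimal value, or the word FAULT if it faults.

Trace:
#0 VA=0x50581A011BB (w,kernel):
  L0: frame=0x2F idx=10 entry=0x33007 [P=1 RW=1 US=1 PS=0]
  L1: frame=0x33 idx=22 entry=0x35007 [P=1 RW=1 US=1 PS=0]
  L2: frame=0x35 idx=13 entry=0x39007 [P=1 RW=1 US=1 PS=0]
  L3: frame=0x39 idx=1 entry=0x3C007 [P=1 RW=1 US=1 PS=0]
  ⇒ phys 0x3C1BB  [4 reads]
#1 VA=0xE0102814651 (w,kernel):
  L0: frame=0x2F idx=28 entry=0x3E007 [P=1 RW=1 US=1 PS=0]
  L1: frame=0x3E idx=4 entry=0x40007 [P=1 RW=1 US=1 PS=0]
  L2: frame=0x40 idx=20 entry=0x44007 [P=1 RW=1 US=1 PS=0]
  L3: frame=0x44 idx=20 entry=0x48007 [P=1 RW=1 US=1 PS=0]
  ⇒ phys 0x48651  [4 reads]
#2 VA=0xB82400001A7 (r,kernel):
  L0: frame=0x2F idx=23 entry=0x49007 [P=1 RW=1 US=1 PS=0]
  L1: frame=0x49 idx=9 entry=0x11002 [P=0 RW=1 US=0 PS=0]
  ⇒ fault: PAGE_NOT_PRESENT  — 2 lookups
#3 VA=0x60000000DE6 (w,user):
  L0: frame=0x2F idx=12 entry=0x4D087 [P=1 RW=1 US=1 PS=1]
  ⇒ phys 0x4DDE6 (huge @L0)  [1 reads]

Access #2 PA: FAULT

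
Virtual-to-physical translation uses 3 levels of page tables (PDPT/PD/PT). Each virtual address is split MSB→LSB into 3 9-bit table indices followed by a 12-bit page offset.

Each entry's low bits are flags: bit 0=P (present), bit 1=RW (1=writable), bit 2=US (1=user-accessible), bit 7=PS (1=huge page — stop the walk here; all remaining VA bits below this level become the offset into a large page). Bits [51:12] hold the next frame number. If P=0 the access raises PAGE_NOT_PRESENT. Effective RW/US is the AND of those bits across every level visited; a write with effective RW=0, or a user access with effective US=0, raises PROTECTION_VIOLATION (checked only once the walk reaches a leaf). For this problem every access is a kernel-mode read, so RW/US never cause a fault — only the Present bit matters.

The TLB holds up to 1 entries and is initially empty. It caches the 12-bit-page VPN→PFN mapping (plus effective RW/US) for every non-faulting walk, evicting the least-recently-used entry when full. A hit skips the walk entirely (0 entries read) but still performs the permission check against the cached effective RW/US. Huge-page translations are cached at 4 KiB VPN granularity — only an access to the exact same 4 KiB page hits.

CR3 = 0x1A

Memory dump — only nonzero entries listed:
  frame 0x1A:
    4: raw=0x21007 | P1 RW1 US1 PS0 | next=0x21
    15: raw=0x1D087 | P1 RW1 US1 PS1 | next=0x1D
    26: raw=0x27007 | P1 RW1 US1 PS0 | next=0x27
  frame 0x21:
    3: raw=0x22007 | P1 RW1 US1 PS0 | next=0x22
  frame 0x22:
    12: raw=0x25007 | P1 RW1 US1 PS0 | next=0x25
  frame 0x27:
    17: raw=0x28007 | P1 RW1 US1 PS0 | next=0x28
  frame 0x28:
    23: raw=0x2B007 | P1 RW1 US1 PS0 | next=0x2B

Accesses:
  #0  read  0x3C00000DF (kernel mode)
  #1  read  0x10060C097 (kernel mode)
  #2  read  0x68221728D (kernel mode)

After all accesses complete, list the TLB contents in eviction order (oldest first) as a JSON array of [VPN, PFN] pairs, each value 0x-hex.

Walk each access:
#0 VA=0x3C00000DF (r,kernel):
  lvl0: tbl 0x1A, slot 15 ⇒ 0x1D087 (P1/RW1/US1/PS1)
  → PA=0x1D0DF (huge @L0)  (1 entries read)
#1 VA=0x10060C097 (r,kernel):
  lvl0: tbl 0x1A, slot 4 ⇒ 0x21007 (P1/RW1/US1/PS0)
  lvl1: tbl 0x21, slot 3 ⇒ 0x22007 (P1/RW1/US1/PS0)
  lvl2: tbl 0x22, slot 12 ⇒ 0x25007 (P1/RW1/US1/PS0)
  → PA=0x25097  (3 entries read)
#2 VA=0x68221728D (r,kernel):
  lvl0: tbl 0x1A, slot 26 ⇒ 0x27007 (P1/RW1/US1/PS0)
  lvl1: tbl 0x27, slot 17 ⇒ 0x28007 (P1/RW1/US1/PS0)
  lvl2: tbl 0x28, slot 23 ⇒ 0x2B007 (P1/RW1/US1/PS0)
  → PA=0x2B28D  (3 entries read)

TLB: [["0x682217", "0x2B"]]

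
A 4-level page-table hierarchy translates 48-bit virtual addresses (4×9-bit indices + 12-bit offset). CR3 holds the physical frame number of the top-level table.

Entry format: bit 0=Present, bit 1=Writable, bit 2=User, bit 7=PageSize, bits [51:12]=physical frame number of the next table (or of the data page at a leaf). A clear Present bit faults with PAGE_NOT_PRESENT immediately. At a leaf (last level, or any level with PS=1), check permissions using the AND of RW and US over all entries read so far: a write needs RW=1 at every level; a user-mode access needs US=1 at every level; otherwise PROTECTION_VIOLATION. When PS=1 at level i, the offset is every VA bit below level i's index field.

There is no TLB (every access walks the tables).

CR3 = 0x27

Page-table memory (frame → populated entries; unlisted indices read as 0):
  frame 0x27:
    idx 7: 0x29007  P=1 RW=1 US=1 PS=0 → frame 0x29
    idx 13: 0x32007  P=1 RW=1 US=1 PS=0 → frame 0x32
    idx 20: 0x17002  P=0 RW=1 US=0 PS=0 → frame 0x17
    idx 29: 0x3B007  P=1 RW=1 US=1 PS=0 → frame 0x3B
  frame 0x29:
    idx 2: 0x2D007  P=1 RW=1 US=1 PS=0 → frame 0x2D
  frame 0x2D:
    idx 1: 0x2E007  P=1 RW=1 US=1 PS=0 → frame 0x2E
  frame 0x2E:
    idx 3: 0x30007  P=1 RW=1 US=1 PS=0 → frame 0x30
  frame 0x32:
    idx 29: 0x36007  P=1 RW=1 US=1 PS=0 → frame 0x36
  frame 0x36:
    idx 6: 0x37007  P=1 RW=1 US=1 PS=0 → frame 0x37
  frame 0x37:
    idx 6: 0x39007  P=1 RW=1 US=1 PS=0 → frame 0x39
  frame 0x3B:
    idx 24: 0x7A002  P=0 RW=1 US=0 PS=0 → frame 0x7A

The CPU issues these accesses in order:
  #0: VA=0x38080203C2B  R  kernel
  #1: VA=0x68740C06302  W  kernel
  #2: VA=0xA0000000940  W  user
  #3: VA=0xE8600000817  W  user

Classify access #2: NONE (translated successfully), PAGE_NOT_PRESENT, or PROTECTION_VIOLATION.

Per-access translation:
#0 VA=0x38080203C2B (r,kernel):
  [0] read 0x27 idx=7: raw=0x29007 flags P=1 W=1 U=1 S=0
  [1] read 0x29 idx=2: raw=0x2D007 flags P=1 W=1 U=1 S=0
  [2] read 0x2D idx=1: raw=0x2E007 flags P=1 W=1 U=1 S=0
  [3] read 0x2E idx=3: raw=0x30007 flags P=1 W=1 U=1 S=0
  ✓ 0x30C2B  — 4 lookups
#1 VA=0x68740C06302 (w,kernel):
  [0] read 0x27 idx=13: raw=0x32007 flags P=1 W=1 U=1 S=0
  [1] read 0x32 idx=29: raw=0x36007 flags P=1 W=1 U=1 S=0
  [2] read 0x36 idx=6: raw=0x37007 flags P=1 W=1 U=1 S=0
  [3] read 0x37 idx=6: raw=0x39007 flags P=1 W=1 U=1 S=0
  ✓ 0x39302  — 4 lookups
#2 VA=0xA0000000940 (w,user):
  [0] read 0x27 idx=20: raw=0x17002 flags P=0 W=1 U=0 S=0
  → PAGE_NOT_PRESENT  (1 entries read)
#3 VA=0xE8600000817 (w,user):
  [0] read 0x27 idx=29: raw=0x3B007 flags P=1 W=1 U=1 S=0
  [1] read 0x3B idx=24: raw=0x7A002 flags P=0 W=1 U=0 S=0
  → PAGE_NOT_PRESENT  (2 entries read)

Access #2 fault: PAGE_NOT_PRESENT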